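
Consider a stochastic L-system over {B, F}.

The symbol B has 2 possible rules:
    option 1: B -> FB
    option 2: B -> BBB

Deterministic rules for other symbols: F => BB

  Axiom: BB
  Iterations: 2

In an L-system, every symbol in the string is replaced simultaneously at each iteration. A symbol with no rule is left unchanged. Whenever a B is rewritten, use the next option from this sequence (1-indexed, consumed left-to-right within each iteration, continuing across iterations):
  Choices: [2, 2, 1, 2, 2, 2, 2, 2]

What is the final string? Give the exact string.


Step 0: BB
Step 1: BBBBBB  (used choices [2, 2])
Step 2: FBBBBBBBBBBBBBBBB  (used choices [1, 2, 2, 2, 2, 2])

Answer: FBBBBBBBBBBBBBBBB


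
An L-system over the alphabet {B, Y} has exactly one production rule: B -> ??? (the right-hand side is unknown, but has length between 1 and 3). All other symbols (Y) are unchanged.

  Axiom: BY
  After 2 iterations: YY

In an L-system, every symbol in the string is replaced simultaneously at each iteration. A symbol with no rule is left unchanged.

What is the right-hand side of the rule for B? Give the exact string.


Trying B -> Y:
  Step 0: BY
  Step 1: YY
  Step 2: YY
Matches the given result.

Answer: Y


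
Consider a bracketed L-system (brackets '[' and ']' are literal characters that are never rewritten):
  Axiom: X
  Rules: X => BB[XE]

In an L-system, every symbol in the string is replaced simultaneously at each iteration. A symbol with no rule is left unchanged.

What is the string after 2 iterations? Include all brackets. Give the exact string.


Step 0: X
Step 1: BB[XE]
Step 2: BB[BB[XE]E]

Answer: BB[BB[XE]E]


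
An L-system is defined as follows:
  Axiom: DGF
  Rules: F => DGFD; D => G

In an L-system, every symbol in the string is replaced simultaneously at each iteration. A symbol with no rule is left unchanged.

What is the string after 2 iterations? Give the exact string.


Step 0: DGF
Step 1: GGDGFD
Step 2: GGGGDGFDG

Answer: GGGGDGFDG


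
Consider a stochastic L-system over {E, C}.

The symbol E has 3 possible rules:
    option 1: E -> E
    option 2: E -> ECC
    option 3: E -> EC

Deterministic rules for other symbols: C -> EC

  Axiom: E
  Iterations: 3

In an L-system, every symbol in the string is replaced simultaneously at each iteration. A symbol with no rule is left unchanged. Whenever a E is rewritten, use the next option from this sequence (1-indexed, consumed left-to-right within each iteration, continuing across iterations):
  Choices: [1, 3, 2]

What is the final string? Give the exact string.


Answer: ECCEC

Derivation:
Step 0: E
Step 1: E  (used choices [1])
Step 2: EC  (used choices [3])
Step 3: ECCEC  (used choices [2])


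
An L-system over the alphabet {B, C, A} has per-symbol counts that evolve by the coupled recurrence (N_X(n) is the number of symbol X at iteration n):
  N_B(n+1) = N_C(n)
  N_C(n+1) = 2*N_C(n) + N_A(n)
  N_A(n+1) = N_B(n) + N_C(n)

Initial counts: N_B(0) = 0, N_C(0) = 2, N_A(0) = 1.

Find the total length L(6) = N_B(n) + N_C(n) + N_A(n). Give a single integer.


Step 0: N_B=0, N_C=2, N_A=1, L=3
Step 1: N_B=2, N_C=5, N_A=2, L=9
Step 2: N_B=5, N_C=12, N_A=7, L=24
Step 3: N_B=12, N_C=31, N_A=17, L=60
Step 4: N_B=31, N_C=79, N_A=43, L=153
Step 5: N_B=79, N_C=201, N_A=110, L=390
Step 6: N_B=201, N_C=512, N_A=280, L=993

Answer: 993


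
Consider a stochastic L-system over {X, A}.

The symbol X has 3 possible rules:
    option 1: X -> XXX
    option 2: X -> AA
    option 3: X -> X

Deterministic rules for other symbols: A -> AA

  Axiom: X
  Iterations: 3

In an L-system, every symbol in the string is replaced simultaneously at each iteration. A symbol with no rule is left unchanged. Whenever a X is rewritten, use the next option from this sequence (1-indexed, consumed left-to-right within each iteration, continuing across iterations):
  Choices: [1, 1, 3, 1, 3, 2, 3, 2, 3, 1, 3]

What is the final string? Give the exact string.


Step 0: X
Step 1: XXX  (used choices [1])
Step 2: XXXXXXX  (used choices [1, 3, 1])
Step 3: XAAXAAXXXXX  (used choices [3, 2, 3, 2, 3, 1, 3])

Answer: XAAXAAXXXXX


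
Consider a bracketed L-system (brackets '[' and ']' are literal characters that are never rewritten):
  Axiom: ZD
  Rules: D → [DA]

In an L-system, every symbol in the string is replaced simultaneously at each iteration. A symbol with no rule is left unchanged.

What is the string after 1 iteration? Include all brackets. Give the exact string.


Answer: Z[DA]

Derivation:
Step 0: ZD
Step 1: Z[DA]


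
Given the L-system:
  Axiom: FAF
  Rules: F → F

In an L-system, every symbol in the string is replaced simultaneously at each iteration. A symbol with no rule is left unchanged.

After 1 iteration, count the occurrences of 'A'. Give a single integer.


Answer: 1

Derivation:
Step 0: FAF  (1 'A')
Step 1: FAF  (1 'A')


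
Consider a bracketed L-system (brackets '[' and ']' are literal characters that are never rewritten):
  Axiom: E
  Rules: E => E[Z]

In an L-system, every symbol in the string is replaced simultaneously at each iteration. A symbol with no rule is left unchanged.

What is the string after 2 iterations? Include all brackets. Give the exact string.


Step 0: E
Step 1: E[Z]
Step 2: E[Z][Z]

Answer: E[Z][Z]


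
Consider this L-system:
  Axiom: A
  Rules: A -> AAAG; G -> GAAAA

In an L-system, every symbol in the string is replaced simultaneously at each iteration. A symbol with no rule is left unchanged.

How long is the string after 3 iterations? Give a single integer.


Answer: 72

Derivation:
Step 0: length = 1
Step 1: length = 4
Step 2: length = 17
Step 3: length = 72


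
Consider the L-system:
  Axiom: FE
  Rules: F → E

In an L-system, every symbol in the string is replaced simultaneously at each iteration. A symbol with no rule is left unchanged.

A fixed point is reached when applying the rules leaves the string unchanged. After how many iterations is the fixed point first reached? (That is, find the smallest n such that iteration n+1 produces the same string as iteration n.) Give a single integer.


Step 0: FE
Step 1: EE
Step 2: EE  (unchanged — fixed point at step 1)

Answer: 1


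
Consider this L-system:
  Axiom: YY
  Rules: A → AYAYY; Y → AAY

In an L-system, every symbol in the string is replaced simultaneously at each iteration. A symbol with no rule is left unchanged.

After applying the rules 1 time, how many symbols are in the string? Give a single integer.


Answer: 6

Derivation:
Step 0: length = 2
Step 1: length = 6


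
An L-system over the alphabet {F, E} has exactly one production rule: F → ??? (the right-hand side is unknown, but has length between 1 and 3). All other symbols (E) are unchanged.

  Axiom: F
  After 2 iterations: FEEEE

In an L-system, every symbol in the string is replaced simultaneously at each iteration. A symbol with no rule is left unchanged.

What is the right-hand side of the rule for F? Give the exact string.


Trying F → FEE:
  Step 0: F
  Step 1: FEE
  Step 2: FEEEE
Matches the given result.

Answer: FEE


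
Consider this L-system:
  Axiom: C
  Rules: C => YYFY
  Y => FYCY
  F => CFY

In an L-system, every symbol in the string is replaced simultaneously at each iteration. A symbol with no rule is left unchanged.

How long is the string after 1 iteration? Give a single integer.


Answer: 4

Derivation:
Step 0: length = 1
Step 1: length = 4


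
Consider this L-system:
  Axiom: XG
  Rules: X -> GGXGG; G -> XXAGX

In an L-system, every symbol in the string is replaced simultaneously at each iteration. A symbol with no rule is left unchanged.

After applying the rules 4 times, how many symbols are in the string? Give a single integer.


Step 0: length = 2
Step 1: length = 10
Step 2: length = 46
Step 3: length = 206
Step 4: length = 922

Answer: 922


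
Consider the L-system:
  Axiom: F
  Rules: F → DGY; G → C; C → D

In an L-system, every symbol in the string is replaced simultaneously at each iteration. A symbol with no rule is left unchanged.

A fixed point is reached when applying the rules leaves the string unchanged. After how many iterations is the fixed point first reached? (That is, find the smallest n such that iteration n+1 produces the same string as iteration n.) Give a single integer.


Answer: 3

Derivation:
Step 0: F
Step 1: DGY
Step 2: DCY
Step 3: DDY
Step 4: DDY  (unchanged — fixed point at step 3)


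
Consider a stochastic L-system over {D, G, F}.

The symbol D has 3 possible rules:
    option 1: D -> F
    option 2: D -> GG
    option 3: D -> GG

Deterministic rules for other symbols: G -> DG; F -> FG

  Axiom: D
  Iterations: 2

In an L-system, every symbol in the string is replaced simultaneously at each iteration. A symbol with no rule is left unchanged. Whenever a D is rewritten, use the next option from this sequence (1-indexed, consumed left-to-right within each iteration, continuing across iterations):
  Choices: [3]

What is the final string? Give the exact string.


Answer: DGDG

Derivation:
Step 0: D
Step 1: GG  (used choices [3])
Step 2: DGDG  (used choices [])


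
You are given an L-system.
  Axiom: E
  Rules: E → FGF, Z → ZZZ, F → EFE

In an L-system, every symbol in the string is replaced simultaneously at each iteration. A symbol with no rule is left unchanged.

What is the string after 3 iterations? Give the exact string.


Step 0: E
Step 1: FGF
Step 2: EFEGEFE
Step 3: FGFEFEFGFGFGFEFEFGF

Answer: FGFEFEFGFGFGFEFEFGF


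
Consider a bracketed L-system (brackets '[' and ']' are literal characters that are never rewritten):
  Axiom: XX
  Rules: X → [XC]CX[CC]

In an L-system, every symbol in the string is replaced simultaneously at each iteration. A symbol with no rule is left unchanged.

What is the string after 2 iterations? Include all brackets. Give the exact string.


Answer: [[XC]CX[CC]C]C[XC]CX[CC][CC][[XC]CX[CC]C]C[XC]CX[CC][CC]

Derivation:
Step 0: XX
Step 1: [XC]CX[CC][XC]CX[CC]
Step 2: [[XC]CX[CC]C]C[XC]CX[CC][CC][[XC]CX[CC]C]C[XC]CX[CC][CC]


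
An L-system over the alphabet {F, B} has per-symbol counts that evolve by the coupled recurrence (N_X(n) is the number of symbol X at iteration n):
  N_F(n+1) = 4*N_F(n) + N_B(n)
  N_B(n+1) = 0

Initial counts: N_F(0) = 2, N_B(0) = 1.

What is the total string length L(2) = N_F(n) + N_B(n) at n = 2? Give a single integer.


Answer: 36

Derivation:
Step 0: N_F=2, N_B=1, L=3
Step 1: N_F=9, N_B=0, L=9
Step 2: N_F=36, N_B=0, L=36


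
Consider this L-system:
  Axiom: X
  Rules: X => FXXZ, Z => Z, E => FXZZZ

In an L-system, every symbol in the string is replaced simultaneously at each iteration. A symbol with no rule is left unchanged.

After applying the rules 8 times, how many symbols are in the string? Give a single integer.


Step 0: length = 1
Step 1: length = 4
Step 2: length = 10
Step 3: length = 22
Step 4: length = 46
Step 5: length = 94
Step 6: length = 190
Step 7: length = 382
Step 8: length = 766

Answer: 766


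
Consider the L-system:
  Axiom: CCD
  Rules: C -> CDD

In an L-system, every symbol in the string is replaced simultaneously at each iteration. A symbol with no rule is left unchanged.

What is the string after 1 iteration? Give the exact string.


Answer: CDDCDDD

Derivation:
Step 0: CCD
Step 1: CDDCDDD


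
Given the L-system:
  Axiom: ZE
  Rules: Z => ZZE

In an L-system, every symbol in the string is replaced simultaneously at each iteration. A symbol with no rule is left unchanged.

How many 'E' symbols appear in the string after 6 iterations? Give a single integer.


Answer: 64

Derivation:
Step 0: ZE  (1 'E')
Step 1: ZZEE  (2 'E')
Step 2: ZZEZZEEE  (4 'E')
Step 3: ZZEZZEEZZEZZEEEE  (8 'E')
Step 4: ZZEZZEEZZEZZEEEZZEZZEEZZEZZEEEEE  (16 'E')
Step 5: ZZEZZEEZZEZZEEEZZEZZEEZZEZZEEEEZZEZZEEZZEZZEEEZZEZZEEZZEZZEEEEEE  (32 'E')
Step 6: ZZEZZEEZZEZZEEEZZEZZEEZZEZZEEEEZZEZZEEZZEZZEEEZZEZZEEZZEZZEEEEEZZEZZEEZZEZZEEEZZEZZEEZZEZZEEEEZZEZZEEZZEZZEEEZZEZZEEZZEZZEEEEEEE  (64 'E')


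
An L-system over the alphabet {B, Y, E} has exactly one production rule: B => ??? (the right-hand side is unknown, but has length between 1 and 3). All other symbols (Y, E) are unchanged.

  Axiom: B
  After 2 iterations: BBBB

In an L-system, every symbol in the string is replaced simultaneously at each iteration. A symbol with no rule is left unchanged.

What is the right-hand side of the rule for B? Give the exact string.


Trying B => BB:
  Step 0: B
  Step 1: BB
  Step 2: BBBB
Matches the given result.

Answer: BB


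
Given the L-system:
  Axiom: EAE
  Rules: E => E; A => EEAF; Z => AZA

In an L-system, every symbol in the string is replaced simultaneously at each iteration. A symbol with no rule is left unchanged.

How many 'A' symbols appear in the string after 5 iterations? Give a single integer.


Step 0: EAE  (1 'A')
Step 1: EEEAFE  (1 'A')
Step 2: EEEEEAFFE  (1 'A')
Step 3: EEEEEEEAFFFE  (1 'A')
Step 4: EEEEEEEEEAFFFFE  (1 'A')
Step 5: EEEEEEEEEEEAFFFFFE  (1 'A')

Answer: 1


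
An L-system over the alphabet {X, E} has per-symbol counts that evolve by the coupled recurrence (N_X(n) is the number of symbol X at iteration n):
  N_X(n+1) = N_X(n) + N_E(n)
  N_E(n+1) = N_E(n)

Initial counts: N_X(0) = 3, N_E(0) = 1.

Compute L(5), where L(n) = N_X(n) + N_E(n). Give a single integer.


Step 0: N_X=3, N_E=1, L=4
Step 1: N_X=4, N_E=1, L=5
Step 2: N_X=5, N_E=1, L=6
Step 3: N_X=6, N_E=1, L=7
Step 4: N_X=7, N_E=1, L=8
Step 5: N_X=8, N_E=1, L=9

Answer: 9


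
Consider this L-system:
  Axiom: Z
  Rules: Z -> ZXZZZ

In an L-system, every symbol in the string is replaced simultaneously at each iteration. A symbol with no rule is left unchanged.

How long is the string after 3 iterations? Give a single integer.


Step 0: length = 1
Step 1: length = 5
Step 2: length = 21
Step 3: length = 85

Answer: 85


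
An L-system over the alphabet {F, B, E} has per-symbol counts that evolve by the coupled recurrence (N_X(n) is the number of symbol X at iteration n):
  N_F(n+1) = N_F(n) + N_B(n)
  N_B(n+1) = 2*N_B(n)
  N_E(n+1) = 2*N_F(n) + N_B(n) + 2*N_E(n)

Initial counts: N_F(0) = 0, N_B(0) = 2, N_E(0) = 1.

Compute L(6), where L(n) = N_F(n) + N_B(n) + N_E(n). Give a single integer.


Answer: 1218

Derivation:
Step 0: N_F=0, N_B=2, N_E=1, L=3
Step 1: N_F=2, N_B=4, N_E=4, L=10
Step 2: N_F=6, N_B=8, N_E=16, L=30
Step 3: N_F=14, N_B=16, N_E=52, L=82
Step 4: N_F=30, N_B=32, N_E=148, L=210
Step 5: N_F=62, N_B=64, N_E=388, L=514
Step 6: N_F=126, N_B=128, N_E=964, L=1218


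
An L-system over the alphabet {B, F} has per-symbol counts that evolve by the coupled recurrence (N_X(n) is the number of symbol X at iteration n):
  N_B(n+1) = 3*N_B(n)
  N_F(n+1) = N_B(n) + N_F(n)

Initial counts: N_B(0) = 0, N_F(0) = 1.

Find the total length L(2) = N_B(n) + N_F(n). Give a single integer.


Step 0: N_B=0, N_F=1, L=1
Step 1: N_B=0, N_F=1, L=1
Step 2: N_B=0, N_F=1, L=1

Answer: 1


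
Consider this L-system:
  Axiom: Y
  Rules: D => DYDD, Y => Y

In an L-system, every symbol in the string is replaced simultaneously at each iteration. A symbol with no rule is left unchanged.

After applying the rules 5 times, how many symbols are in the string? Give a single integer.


Answer: 1

Derivation:
Step 0: length = 1
Step 1: length = 1
Step 2: length = 1
Step 3: length = 1
Step 4: length = 1
Step 5: length = 1


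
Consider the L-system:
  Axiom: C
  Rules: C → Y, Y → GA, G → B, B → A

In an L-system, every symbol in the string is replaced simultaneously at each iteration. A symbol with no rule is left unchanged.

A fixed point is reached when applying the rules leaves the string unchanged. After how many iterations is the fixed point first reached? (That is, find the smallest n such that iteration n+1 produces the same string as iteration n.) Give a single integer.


Step 0: C
Step 1: Y
Step 2: GA
Step 3: BA
Step 4: AA
Step 5: AA  (unchanged — fixed point at step 4)

Answer: 4


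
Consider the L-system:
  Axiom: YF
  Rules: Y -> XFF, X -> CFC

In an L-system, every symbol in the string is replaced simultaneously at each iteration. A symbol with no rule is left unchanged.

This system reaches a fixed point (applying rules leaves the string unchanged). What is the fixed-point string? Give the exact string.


Answer: CFCFFF

Derivation:
Step 0: YF
Step 1: XFFF
Step 2: CFCFFF
Step 3: CFCFFF  (unchanged — fixed point at step 2)


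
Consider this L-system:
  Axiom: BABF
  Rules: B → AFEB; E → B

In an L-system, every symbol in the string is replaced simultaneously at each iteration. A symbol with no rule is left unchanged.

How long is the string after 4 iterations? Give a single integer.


Step 0: length = 4
Step 1: length = 10
Step 2: length = 16
Step 3: length = 28
Step 4: length = 46

Answer: 46


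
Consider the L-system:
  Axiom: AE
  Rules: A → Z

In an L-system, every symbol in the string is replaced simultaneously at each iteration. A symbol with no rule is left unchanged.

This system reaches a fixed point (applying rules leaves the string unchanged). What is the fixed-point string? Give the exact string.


Step 0: AE
Step 1: ZE
Step 2: ZE  (unchanged — fixed point at step 1)

Answer: ZE


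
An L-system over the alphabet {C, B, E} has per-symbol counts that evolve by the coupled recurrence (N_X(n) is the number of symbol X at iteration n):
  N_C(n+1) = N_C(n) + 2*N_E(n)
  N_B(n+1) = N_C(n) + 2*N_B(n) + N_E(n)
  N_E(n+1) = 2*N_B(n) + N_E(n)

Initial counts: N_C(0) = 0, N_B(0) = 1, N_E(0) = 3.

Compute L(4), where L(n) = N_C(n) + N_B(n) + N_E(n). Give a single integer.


Step 0: N_C=0, N_B=1, N_E=3, L=4
Step 1: N_C=6, N_B=5, N_E=5, L=16
Step 2: N_C=16, N_B=21, N_E=15, L=52
Step 3: N_C=46, N_B=73, N_E=57, L=176
Step 4: N_C=160, N_B=249, N_E=203, L=612

Answer: 612


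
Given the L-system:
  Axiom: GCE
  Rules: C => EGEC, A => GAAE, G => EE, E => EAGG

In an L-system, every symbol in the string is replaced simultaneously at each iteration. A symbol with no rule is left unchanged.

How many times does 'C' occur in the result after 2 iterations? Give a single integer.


Step 0: GCE  (1 'C')
Step 1: EEEGECEAGG  (1 'C')
Step 2: EAGGEAGGEAGGEEEAGGEGECEAGGGAAEEEEE  (1 'C')

Answer: 1


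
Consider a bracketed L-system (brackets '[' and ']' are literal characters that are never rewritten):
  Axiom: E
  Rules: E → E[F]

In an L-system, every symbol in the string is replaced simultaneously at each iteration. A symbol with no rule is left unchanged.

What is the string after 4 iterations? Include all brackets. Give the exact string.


Step 0: E
Step 1: E[F]
Step 2: E[F][F]
Step 3: E[F][F][F]
Step 4: E[F][F][F][F]

Answer: E[F][F][F][F]


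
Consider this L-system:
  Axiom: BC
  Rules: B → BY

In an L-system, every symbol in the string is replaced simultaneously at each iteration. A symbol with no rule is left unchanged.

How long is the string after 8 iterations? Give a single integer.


Answer: 10

Derivation:
Step 0: length = 2
Step 1: length = 3
Step 2: length = 4
Step 3: length = 5
Step 4: length = 6
Step 5: length = 7
Step 6: length = 8
Step 7: length = 9
Step 8: length = 10


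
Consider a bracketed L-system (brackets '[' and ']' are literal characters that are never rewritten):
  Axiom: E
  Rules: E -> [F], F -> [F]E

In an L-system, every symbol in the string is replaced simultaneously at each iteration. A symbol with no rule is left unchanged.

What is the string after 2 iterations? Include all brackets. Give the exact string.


Step 0: E
Step 1: [F]
Step 2: [[F]E]

Answer: [[F]E]


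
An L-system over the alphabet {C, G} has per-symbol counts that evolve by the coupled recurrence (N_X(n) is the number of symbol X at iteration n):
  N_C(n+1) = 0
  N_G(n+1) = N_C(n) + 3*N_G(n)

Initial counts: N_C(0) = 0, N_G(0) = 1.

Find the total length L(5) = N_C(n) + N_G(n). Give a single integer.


Step 0: N_C=0, N_G=1, L=1
Step 1: N_C=0, N_G=3, L=3
Step 2: N_C=0, N_G=9, L=9
Step 3: N_C=0, N_G=27, L=27
Step 4: N_C=0, N_G=81, L=81
Step 5: N_C=0, N_G=243, L=243

Answer: 243


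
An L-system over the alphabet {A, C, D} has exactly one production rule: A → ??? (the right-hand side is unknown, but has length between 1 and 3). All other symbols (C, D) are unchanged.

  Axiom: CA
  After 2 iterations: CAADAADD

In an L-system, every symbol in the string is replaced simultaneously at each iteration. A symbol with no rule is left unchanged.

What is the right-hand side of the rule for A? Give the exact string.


Answer: AAD

Derivation:
Trying A → AAD:
  Step 0: CA
  Step 1: CAAD
  Step 2: CAADAADD
Matches the given result.


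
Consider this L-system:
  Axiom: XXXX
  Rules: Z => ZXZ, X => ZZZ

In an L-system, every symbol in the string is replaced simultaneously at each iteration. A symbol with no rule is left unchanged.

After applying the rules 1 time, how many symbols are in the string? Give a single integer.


Answer: 12

Derivation:
Step 0: length = 4
Step 1: length = 12


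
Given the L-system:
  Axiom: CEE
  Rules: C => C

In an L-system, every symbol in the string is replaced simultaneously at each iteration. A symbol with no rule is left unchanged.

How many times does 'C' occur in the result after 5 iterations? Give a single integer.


Step 0: CEE  (1 'C')
Step 1: CEE  (1 'C')
Step 2: CEE  (1 'C')
Step 3: CEE  (1 'C')
Step 4: CEE  (1 'C')
Step 5: CEE  (1 'C')

Answer: 1


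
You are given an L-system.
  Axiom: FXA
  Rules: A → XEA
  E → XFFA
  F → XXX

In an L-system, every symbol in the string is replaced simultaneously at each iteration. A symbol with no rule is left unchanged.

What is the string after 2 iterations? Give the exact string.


Step 0: FXA
Step 1: XXXXXEA
Step 2: XXXXXXFFAXEA

Answer: XXXXXXFFAXEA


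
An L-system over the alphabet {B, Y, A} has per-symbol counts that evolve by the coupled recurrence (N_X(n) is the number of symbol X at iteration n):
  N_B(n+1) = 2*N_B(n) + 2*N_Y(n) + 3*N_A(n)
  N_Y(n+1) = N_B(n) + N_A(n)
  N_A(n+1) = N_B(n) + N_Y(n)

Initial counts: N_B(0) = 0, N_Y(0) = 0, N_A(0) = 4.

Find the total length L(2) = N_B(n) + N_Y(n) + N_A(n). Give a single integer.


Step 0: N_B=0, N_Y=0, N_A=4, L=4
Step 1: N_B=12, N_Y=4, N_A=0, L=16
Step 2: N_B=32, N_Y=12, N_A=16, L=60

Answer: 60


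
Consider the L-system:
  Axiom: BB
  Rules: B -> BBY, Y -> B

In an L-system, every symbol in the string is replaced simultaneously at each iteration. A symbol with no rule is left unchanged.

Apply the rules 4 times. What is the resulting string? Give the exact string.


Answer: BBYBBYBBBYBBYBBBYBBYBBYBBBYBBYBBBYBBYBBYBBBYBBYBBBYBBYBBBYBBYBBYBBBYBBYBBBYBBYBBYB

Derivation:
Step 0: BB
Step 1: BBYBBY
Step 2: BBYBBYBBBYBBYB
Step 3: BBYBBYBBBYBBYBBBYBBYBBYBBBYBBYBBBY
Step 4: BBYBBYBBBYBBYBBBYBBYBBYBBBYBBYBBBYBBYBBYBBBYBBYBBBYBBYBBBYBBYBBYBBBYBBYBBBYBBYBBYB


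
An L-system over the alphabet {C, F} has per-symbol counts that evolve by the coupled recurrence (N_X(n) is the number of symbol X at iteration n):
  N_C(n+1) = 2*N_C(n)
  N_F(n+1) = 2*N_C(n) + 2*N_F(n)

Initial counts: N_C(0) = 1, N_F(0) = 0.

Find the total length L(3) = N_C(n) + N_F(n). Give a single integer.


Answer: 32

Derivation:
Step 0: N_C=1, N_F=0, L=1
Step 1: N_C=2, N_F=2, L=4
Step 2: N_C=4, N_F=8, L=12
Step 3: N_C=8, N_F=24, L=32


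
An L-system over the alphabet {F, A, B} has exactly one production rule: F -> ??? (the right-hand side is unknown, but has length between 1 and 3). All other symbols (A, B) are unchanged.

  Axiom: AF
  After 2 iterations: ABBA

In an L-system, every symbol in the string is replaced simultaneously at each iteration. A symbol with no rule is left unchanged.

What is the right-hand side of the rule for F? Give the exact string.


Answer: BBA

Derivation:
Trying F -> BBA:
  Step 0: AF
  Step 1: ABBA
  Step 2: ABBA
Matches the given result.


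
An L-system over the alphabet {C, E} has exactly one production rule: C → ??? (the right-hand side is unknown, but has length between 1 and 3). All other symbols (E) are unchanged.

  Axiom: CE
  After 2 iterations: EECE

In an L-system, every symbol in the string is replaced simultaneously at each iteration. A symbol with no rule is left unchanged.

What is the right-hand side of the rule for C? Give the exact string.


Answer: EC

Derivation:
Trying C → EC:
  Step 0: CE
  Step 1: ECE
  Step 2: EECE
Matches the given result.


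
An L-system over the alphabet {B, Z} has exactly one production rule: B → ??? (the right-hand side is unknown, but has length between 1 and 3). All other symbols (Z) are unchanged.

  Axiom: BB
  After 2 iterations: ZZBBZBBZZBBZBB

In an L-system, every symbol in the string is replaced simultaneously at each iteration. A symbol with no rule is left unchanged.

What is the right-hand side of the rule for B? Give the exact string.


Answer: ZBB

Derivation:
Trying B → ZBB:
  Step 0: BB
  Step 1: ZBBZBB
  Step 2: ZZBBZBBZZBBZBB
Matches the given result.


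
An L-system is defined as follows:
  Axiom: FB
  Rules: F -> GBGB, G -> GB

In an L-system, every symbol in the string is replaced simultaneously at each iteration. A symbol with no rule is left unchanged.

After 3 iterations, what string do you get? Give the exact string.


Answer: GBBBGBBBB

Derivation:
Step 0: FB
Step 1: GBGBB
Step 2: GBBGBBB
Step 3: GBBBGBBBB


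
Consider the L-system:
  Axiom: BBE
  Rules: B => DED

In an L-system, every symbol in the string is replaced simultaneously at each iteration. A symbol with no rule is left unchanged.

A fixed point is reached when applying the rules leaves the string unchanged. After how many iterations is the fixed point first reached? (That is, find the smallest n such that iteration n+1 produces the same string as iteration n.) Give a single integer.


Answer: 1

Derivation:
Step 0: BBE
Step 1: DEDDEDE
Step 2: DEDDEDE  (unchanged — fixed point at step 1)


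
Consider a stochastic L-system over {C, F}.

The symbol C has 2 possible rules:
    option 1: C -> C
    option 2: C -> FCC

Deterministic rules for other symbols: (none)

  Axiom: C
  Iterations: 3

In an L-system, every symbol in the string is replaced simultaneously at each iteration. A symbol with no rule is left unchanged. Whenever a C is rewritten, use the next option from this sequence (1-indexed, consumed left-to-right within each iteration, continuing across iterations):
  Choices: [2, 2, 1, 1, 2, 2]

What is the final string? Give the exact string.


Answer: FFCFCCFCC

Derivation:
Step 0: C
Step 1: FCC  (used choices [2])
Step 2: FFCCC  (used choices [2, 1])
Step 3: FFCFCCFCC  (used choices [1, 2, 2])


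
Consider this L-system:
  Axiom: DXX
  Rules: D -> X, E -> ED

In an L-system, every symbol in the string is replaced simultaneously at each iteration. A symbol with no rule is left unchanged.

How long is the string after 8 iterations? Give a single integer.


Answer: 3

Derivation:
Step 0: length = 3
Step 1: length = 3
Step 2: length = 3
Step 3: length = 3
Step 4: length = 3
Step 5: length = 3
Step 6: length = 3
Step 7: length = 3
Step 8: length = 3


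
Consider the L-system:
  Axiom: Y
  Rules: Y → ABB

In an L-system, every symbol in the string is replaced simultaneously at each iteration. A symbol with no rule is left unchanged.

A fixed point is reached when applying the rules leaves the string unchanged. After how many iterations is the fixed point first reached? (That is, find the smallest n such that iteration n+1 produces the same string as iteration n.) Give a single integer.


Step 0: Y
Step 1: ABB
Step 2: ABB  (unchanged — fixed point at step 1)

Answer: 1


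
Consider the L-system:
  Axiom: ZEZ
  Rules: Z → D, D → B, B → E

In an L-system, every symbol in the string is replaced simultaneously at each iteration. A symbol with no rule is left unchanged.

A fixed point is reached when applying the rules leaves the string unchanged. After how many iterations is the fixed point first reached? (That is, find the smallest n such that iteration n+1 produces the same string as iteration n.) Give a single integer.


Step 0: ZEZ
Step 1: DED
Step 2: BEB
Step 3: EEE
Step 4: EEE  (unchanged — fixed point at step 3)

Answer: 3


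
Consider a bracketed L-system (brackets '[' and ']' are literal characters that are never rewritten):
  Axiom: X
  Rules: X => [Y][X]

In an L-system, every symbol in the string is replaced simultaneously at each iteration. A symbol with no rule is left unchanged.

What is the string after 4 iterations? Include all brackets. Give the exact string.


Step 0: X
Step 1: [Y][X]
Step 2: [Y][[Y][X]]
Step 3: [Y][[Y][[Y][X]]]
Step 4: [Y][[Y][[Y][[Y][X]]]]

Answer: [Y][[Y][[Y][[Y][X]]]]


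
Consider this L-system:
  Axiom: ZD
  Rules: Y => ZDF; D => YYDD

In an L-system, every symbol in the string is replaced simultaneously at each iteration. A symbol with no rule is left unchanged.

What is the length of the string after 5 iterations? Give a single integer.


Step 0: length = 2
Step 1: length = 5
Step 2: length = 15
Step 3: length = 41
Step 4: length = 113
Step 5: length = 309

Answer: 309


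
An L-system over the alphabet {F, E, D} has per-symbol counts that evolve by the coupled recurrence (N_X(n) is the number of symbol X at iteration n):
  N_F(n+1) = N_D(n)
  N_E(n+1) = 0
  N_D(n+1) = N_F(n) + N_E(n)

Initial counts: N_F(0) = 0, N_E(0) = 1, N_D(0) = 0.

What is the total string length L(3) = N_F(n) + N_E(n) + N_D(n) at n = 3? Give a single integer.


Step 0: N_F=0, N_E=1, N_D=0, L=1
Step 1: N_F=0, N_E=0, N_D=1, L=1
Step 2: N_F=1, N_E=0, N_D=0, L=1
Step 3: N_F=0, N_E=0, N_D=1, L=1

Answer: 1


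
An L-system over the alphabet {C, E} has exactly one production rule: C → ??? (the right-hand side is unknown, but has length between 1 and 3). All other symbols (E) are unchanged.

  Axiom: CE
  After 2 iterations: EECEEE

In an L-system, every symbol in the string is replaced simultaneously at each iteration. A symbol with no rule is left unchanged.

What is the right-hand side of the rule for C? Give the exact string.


Answer: ECE

Derivation:
Trying C → ECE:
  Step 0: CE
  Step 1: ECEE
  Step 2: EECEEE
Matches the given result.


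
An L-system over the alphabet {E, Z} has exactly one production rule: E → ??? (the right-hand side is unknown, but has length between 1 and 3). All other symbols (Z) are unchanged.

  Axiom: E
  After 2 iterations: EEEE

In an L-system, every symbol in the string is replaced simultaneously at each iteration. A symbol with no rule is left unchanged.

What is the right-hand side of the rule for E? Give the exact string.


Answer: EE

Derivation:
Trying E → EE:
  Step 0: E
  Step 1: EE
  Step 2: EEEE
Matches the given result.


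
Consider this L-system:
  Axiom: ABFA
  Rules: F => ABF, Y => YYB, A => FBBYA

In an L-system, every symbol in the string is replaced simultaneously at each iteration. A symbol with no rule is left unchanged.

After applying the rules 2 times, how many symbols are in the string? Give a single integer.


Step 0: length = 4
Step 1: length = 14
Step 2: length = 36

Answer: 36


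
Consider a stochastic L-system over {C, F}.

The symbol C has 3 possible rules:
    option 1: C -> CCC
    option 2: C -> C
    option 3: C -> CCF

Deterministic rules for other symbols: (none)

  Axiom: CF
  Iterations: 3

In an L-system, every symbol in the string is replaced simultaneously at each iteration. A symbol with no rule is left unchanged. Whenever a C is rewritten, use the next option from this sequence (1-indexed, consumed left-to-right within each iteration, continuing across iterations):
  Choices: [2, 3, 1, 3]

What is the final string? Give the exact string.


Answer: CCCCCFFF

Derivation:
Step 0: CF
Step 1: CF  (used choices [2])
Step 2: CCFF  (used choices [3])
Step 3: CCCCCFFF  (used choices [1, 3])


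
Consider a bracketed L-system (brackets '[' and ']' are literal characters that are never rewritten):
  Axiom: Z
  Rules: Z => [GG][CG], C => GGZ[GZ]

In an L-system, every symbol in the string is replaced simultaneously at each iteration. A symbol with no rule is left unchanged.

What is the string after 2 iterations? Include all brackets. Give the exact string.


Answer: [GG][GGZ[GZ]G]

Derivation:
Step 0: Z
Step 1: [GG][CG]
Step 2: [GG][GGZ[GZ]G]


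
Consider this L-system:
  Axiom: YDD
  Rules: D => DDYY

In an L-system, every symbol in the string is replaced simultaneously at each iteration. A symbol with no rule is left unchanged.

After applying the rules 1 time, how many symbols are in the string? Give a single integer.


Step 0: length = 3
Step 1: length = 9

Answer: 9


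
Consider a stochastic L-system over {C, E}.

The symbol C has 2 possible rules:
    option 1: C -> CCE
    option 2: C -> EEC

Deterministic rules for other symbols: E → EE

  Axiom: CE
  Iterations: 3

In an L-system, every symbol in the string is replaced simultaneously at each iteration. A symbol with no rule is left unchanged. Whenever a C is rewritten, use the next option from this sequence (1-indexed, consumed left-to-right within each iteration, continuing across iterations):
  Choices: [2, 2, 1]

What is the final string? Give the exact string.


Step 0: CE
Step 1: EECEE  (used choices [2])
Step 2: EEEEEECEEEE  (used choices [2])
Step 3: EEEEEEEEEEEECCEEEEEEEEE  (used choices [1])

Answer: EEEEEEEEEEEECCEEEEEEEEE


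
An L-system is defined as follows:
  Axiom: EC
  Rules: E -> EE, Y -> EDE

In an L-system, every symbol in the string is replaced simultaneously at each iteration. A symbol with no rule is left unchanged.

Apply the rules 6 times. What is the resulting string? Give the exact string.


Step 0: EC
Step 1: EEC
Step 2: EEEEC
Step 3: EEEEEEEEC
Step 4: EEEEEEEEEEEEEEEEC
Step 5: EEEEEEEEEEEEEEEEEEEEEEEEEEEEEEEEC
Step 6: EEEEEEEEEEEEEEEEEEEEEEEEEEEEEEEEEEEEEEEEEEEEEEEEEEEEEEEEEEEEEEEEC

Answer: EEEEEEEEEEEEEEEEEEEEEEEEEEEEEEEEEEEEEEEEEEEEEEEEEEEEEEEEEEEEEEEEC


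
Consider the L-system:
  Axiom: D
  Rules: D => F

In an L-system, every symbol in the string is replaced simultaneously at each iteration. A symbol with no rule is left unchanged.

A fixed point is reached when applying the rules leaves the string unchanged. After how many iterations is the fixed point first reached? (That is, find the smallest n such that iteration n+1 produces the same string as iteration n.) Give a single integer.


Answer: 1

Derivation:
Step 0: D
Step 1: F
Step 2: F  (unchanged — fixed point at step 1)


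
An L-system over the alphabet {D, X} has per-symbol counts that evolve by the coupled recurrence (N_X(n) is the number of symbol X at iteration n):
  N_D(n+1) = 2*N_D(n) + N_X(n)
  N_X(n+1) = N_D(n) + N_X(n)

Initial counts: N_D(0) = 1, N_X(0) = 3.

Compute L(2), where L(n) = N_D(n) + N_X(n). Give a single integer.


Step 0: N_D=1, N_X=3, L=4
Step 1: N_D=5, N_X=4, L=9
Step 2: N_D=14, N_X=9, L=23

Answer: 23


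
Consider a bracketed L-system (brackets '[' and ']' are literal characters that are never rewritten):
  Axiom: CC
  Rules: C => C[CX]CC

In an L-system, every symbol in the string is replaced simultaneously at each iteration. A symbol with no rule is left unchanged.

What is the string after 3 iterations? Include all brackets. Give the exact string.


Answer: C[CX]CC[C[CX]CCX]C[CX]CCC[CX]CC[C[CX]CC[C[CX]CCX]C[CX]CCC[CX]CCX]C[CX]CC[C[CX]CCX]C[CX]CCC[CX]CCC[CX]CC[C[CX]CCX]C[CX]CCC[CX]CCC[CX]CC[C[CX]CCX]C[CX]CCC[CX]CC[C[CX]CC[C[CX]CCX]C[CX]CCC[CX]CCX]C[CX]CC[C[CX]CCX]C[CX]CCC[CX]CCC[CX]CC[C[CX]CCX]C[CX]CCC[CX]CC

Derivation:
Step 0: CC
Step 1: C[CX]CCC[CX]CC
Step 2: C[CX]CC[C[CX]CCX]C[CX]CCC[CX]CCC[CX]CC[C[CX]CCX]C[CX]CCC[CX]CC
Step 3: C[CX]CC[C[CX]CCX]C[CX]CCC[CX]CC[C[CX]CC[C[CX]CCX]C[CX]CCC[CX]CCX]C[CX]CC[C[CX]CCX]C[CX]CCC[CX]CCC[CX]CC[C[CX]CCX]C[CX]CCC[CX]CCC[CX]CC[C[CX]CCX]C[CX]CCC[CX]CC[C[CX]CC[C[CX]CCX]C[CX]CCC[CX]CCX]C[CX]CC[C[CX]CCX]C[CX]CCC[CX]CCC[CX]CC[C[CX]CCX]C[CX]CCC[CX]CC


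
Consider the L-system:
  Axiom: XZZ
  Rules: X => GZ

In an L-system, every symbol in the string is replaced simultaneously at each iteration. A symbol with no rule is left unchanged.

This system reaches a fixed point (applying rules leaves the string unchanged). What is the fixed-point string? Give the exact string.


Answer: GZZZ

Derivation:
Step 0: XZZ
Step 1: GZZZ
Step 2: GZZZ  (unchanged — fixed point at step 1)


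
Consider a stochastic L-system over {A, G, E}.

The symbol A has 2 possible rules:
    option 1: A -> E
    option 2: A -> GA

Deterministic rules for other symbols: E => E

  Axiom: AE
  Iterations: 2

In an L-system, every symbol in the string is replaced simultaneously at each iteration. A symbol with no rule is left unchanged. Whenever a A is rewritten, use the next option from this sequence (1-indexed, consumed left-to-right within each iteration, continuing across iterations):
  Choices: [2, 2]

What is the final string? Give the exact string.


Step 0: AE
Step 1: GAE  (used choices [2])
Step 2: GGAE  (used choices [2])

Answer: GGAE


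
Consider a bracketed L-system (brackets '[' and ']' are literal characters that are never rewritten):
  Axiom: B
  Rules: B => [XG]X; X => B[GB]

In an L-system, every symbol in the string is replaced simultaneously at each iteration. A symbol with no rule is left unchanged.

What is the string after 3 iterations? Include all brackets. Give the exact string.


Step 0: B
Step 1: [XG]X
Step 2: [B[GB]G]B[GB]
Step 3: [[XG]X[G[XG]X]G][XG]X[G[XG]X]

Answer: [[XG]X[G[XG]X]G][XG]X[G[XG]X]


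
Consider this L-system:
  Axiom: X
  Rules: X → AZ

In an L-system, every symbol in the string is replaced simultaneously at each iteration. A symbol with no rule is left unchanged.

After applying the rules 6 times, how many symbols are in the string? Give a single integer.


Answer: 2

Derivation:
Step 0: length = 1
Step 1: length = 2
Step 2: length = 2
Step 3: length = 2
Step 4: length = 2
Step 5: length = 2
Step 6: length = 2


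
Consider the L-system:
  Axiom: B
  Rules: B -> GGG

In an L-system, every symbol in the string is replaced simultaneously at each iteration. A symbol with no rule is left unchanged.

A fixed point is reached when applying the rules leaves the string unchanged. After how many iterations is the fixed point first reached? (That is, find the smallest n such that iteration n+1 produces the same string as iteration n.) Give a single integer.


Step 0: B
Step 1: GGG
Step 2: GGG  (unchanged — fixed point at step 1)

Answer: 1


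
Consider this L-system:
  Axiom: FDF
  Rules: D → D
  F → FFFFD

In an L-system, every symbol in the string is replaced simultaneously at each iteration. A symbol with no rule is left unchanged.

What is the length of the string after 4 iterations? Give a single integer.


Answer: 683

Derivation:
Step 0: length = 3
Step 1: length = 11
Step 2: length = 43
Step 3: length = 171
Step 4: length = 683


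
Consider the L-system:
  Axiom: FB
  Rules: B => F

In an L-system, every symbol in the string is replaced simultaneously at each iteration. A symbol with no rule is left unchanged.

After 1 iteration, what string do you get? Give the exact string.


Answer: FF

Derivation:
Step 0: FB
Step 1: FF


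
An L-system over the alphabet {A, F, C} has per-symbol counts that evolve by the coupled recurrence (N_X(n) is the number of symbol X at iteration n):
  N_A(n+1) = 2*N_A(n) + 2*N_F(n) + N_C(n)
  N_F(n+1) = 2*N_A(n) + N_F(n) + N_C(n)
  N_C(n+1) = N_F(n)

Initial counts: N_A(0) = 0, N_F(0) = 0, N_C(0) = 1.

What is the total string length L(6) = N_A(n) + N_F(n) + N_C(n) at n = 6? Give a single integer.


Answer: 1638

Derivation:
Step 0: N_A=0, N_F=0, N_C=1, L=1
Step 1: N_A=1, N_F=1, N_C=0, L=2
Step 2: N_A=4, N_F=3, N_C=1, L=8
Step 3: N_A=15, N_F=12, N_C=3, L=30
Step 4: N_A=57, N_F=45, N_C=12, L=114
Step 5: N_A=216, N_F=171, N_C=45, L=432
Step 6: N_A=819, N_F=648, N_C=171, L=1638


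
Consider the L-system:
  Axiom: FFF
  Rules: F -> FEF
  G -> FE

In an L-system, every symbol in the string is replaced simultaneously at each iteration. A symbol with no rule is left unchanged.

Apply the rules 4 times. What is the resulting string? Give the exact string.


Step 0: FFF
Step 1: FEFFEFFEF
Step 2: FEFEFEFFEFEFEFFEFEFEF
Step 3: FEFEFEFEFEFEFEFFEFEFEFEFEFEFEFFEFEFEFEFEFEFEF
Step 4: FEFEFEFEFEFEFEFEFEFEFEFEFEFEFEFFEFEFEFEFEFEFEFEFEFEFEFEFEFEFEFFEFEFEFEFEFEFEFEFEFEFEFEFEFEFEF

Answer: FEFEFEFEFEFEFEFEFEFEFEFEFEFEFEFFEFEFEFEFEFEFEFEFEFEFEFEFEFEFEFFEFEFEFEFEFEFEFEFEFEFEFEFEFEFEF
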